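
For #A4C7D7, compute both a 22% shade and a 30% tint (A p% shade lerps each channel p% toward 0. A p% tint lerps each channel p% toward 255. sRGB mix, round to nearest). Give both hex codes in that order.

#809BA8, #BFD8E3

#A4C7D7 is rgb(164, 199, 215).
22% shade:
  R: 164 + 0.22×(0−164) = 164 − 36.08 = 127.92 → 128
  G: 199 − 43.78 = 155.22 → 155
  B: 215 + 0.22×(0−215) = 215 − 47.3 = 167.7 → 168
  → #809BA8
30% tint:
  R: 164 + 0.3×(255−164) = 164 + 27.3 = 191.3 → 191
  G: 199 + 16.8 = 215.8 → 216
  B: 215 + 0.3×(255−215) = 215 + 12 = 227 → 227
  → #BFD8E3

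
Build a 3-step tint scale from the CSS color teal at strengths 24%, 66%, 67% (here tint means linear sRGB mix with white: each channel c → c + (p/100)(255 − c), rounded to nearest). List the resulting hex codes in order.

#3D9E9E, #A8D4D4, #ABD5D5

CSS teal is rgb(0, 128, 128).
24%: (0 + 61.2 = 61.2→61, 128 + 30.48 = 158.48→158, 128 + 30.48 = 158.48→158) → #3D9E9E
66%: (0 + 168.3 = 168.3→168, 128 + 83.82 = 211.82→212, 128 + 83.82 = 211.82→212) → #A8D4D4
67%: (0 + 170.85 = 170.85→171, 128 + 85.09 = 213.09→213, 128 + 85.09 = 213.09→213) → #ABD5D5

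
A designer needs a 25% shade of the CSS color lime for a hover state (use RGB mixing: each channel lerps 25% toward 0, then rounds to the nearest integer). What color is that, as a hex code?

#00BF00

CSS lime is rgb(0, 255, 0).
Per channel, c → c + 0.25(0 − c):
  R: 0 + 0 = 0 → 0
  G: 255 + 0.25×(0−255) = 255 − 63.75 = 191.25 → 191
  B: 0 + 0 = 0 → 0
rgb(0, 191, 0) = #00BF00.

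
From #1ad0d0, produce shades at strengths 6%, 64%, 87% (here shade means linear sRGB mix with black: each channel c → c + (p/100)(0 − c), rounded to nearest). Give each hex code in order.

#18c4c4, #094b4b, #031b1b

#1ad0d0 is rgb(26, 208, 208).
6%: (26 − 1.56 = 24.44→24, 208 − 12.48 = 195.52→196, 208 − 12.48 = 195.52→196) → #18c4c4
64%: (26 − 16.64 = 9.36→9, 208 − 133.12 = 74.88→75, 208 − 133.12 = 74.88→75) → #094b4b
87%: (26 − 22.62 = 3.38→3, 208 − 180.96 = 27.04→27, 208 − 180.96 = 27.04→27) → #031b1b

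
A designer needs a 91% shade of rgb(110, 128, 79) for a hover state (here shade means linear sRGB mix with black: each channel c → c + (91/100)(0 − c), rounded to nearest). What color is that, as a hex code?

#0A0C07

Lerp each channel 91% toward 0:
  R: 110 − 100.1 = 9.9 → 10
  G: 128 + 0.91×(0−128) = 128 − 116.48 = 11.52 → 12
  B: 79 + 0.91×(0−79) = 79 − 71.89 = 7.11 → 7
rgb(10, 12, 7) = #0A0C07.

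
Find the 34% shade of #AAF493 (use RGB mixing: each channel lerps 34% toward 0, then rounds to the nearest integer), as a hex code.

#70A161

#AAF493 is rgb(170, 244, 147).
Per channel, c → c + 0.34(0 − c):
  R: 170 + 0.34×(0−170) = 170 − 57.8 = 112.2 → 112
  G: 244 − 82.96 = 161.04 → 161
  B: 147 + 0.34×(0−147) = 147 − 49.98 = 97.02 → 97
rgb(112, 161, 97) = #70A161.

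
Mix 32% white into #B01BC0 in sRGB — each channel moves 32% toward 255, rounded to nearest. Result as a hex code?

#B01BC0 is rgb(176, 27, 192).
Lerp each channel 32% toward 255:
  R: 176 + 0.32×(255−176) = 176 + 25.28 = 201.28 → 201
  G: 27 + 0.32×(255−27) = 27 + 72.96 = 99.96 → 100
  B: 192 + 0.32×(255−192) = 192 + 20.16 = 212.16 → 212
rgb(201, 100, 212) = #C964D4.

#C964D4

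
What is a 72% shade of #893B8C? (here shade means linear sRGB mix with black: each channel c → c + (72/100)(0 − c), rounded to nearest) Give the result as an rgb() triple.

#893B8C is rgb(137, 59, 140).
Lerp each channel 72% toward 0:
  R: 137 − 98.64 = 38.36 → 38
  G: 59 + 0.72×(0−59) = 59 − 42.48 = 16.52 → 17
  B: 140 + 0.72×(0−140) = 140 − 100.8 = 39.2 → 39

rgb(38, 17, 39)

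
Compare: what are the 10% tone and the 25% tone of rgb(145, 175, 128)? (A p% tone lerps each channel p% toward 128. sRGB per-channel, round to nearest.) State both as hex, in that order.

#8faa80, #8da380

10% tone:
  R: 145 + 0.1×(128−145) = 145 − 1.7 = 143.3 → 143
  G: 175 + 0.1×(128−175) = 175 − 4.7 = 170.3 → 170
  B: 128 + 0.1×(128−128) = 128 + 0 = 128 → 128
  → #8faa80
25% tone:
  R: 145 − 4.25 = 140.75 → 141
  G: 175 − 11.75 = 163.25 → 163
  B: 128 + 0.25×(128−128) = 128 + 0 = 128 → 128
  → #8da380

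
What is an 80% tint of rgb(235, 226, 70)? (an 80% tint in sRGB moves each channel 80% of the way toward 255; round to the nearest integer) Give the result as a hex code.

Per channel, c → c + 0.8(255 − c):
  R: 235 + 0.8×(255−235) = 235 + 16 = 251 → 251
  G: 226 + 0.8×(255−226) = 226 + 23.2 = 249.2 → 249
  B: 70 + 0.8×(255−70) = 70 + 148 = 218 → 218
rgb(251, 249, 218) = #fbf9da.

#fbf9da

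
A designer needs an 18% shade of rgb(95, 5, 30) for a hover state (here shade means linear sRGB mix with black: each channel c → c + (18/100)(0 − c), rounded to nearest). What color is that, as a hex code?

#4E0419

An 18% shade moves each channel 18% toward 0:
  R: 95 + 0.18×(0−95) = 95 − 17.1 = 77.9 → 78
  G: 5 − 0.9 = 4.1 → 4
  B: 30 − 5.4 = 24.6 → 25
rgb(78, 4, 25) = #4E0419.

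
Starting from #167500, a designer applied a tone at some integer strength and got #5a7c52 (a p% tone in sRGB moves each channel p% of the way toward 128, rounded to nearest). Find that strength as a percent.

64%

#167500 is rgb(22, 117, 0); #5a7c52 is rgb(90, 124, 82).
On the B channel (widest range): 82 ≈ 0 + (p/100)(128 − 0), so p ≈ 100×(82 − 0)/(128 − 0) = 8200/128 = 64.06.
p = 64 reproduces all three channels after rounding.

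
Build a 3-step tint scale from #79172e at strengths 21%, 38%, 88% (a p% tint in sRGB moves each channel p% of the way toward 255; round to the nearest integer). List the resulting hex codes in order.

#79172e is rgb(121, 23, 46).
21%: (121 + 28.14 = 149.14→149, 23 + 48.72 = 71.72→72, 46 + 43.89 = 89.89→90) → #95485a
38%: (121 + 50.92 = 171.92→172, 23 + 88.16 = 111.16→111, 46 + 79.42 = 125.42→125) → #ac6f7d
88%: (121 + 117.92 = 238.92→239, 23 + 204.16 = 227.16→227, 46 + 183.92 = 229.92→230) → #efe3e6

#95485a, #ac6f7d, #efe3e6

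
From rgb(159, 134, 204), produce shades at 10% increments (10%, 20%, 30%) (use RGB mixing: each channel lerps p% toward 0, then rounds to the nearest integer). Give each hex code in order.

10%: (159 − 15.9 = 143.1→143, 134 − 13.4 = 120.6→121, 204 − 20.4 = 183.6→184) → #8F79B8
20%: (159 − 31.8 = 127.2→127, 134 − 26.8 = 107.2→107, 204 − 40.8 = 163.2→163) → #7F6BA3
30%: (159 − 47.7 = 111.3→111, 134 − 40.2 = 93.8→94, 204 − 61.2 = 142.8→143) → #6F5E8F

#8F79B8, #7F6BA3, #6F5E8F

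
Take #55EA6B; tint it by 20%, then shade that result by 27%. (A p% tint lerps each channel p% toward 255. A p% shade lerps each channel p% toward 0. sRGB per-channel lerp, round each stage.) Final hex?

#55EA6B is rgb(85, 234, 107).
A 20% tint moves each channel 20% toward 255:
  R: 85 + 0.2×(255−85) = 85 + 34 = 119 → 119
  G: 234 + 0.2×(255−234) = 234 + 4.2 = 238.2 → 238
  B: 107 + 0.2×(255−107) = 107 + 29.6 = 136.6 → 137
After the tint: rgb(119, 238, 137) = #77EE89.
Lerp each channel 27% toward 0:
  R: 119 + 0.27×(0−119) = 119 − 32.13 = 86.87 → 87
  G: 238 − 64.26 = 173.74 → 174
  B: 137 + 0.27×(0−137) = 137 − 36.99 = 100.01 → 100
rgb(87, 174, 100) = #57AE64.

#57AE64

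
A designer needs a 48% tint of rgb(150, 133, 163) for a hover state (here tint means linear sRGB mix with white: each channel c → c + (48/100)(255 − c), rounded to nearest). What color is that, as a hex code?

#C8C0CF

A 48% tint moves each channel 48% toward 255:
  R: 150 + 0.48×(255−150) = 150 + 50.4 = 200.4 → 200
  G: 133 + 58.56 = 191.56 → 192
  B: 163 + 0.48×(255−163) = 163 + 44.16 = 207.16 → 207
rgb(200, 192, 207) = #C8C0CF.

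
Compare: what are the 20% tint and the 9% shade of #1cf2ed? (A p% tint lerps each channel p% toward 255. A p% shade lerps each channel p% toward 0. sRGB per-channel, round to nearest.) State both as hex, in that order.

#1cf2ed is rgb(28, 242, 237).
20% tint:
  R: 28 + 45.4 = 73.4 → 73
  G: 242 + 0.2×(255−242) = 242 + 2.6 = 244.6 → 245
  B: 237 + 0.2×(255−237) = 237 + 3.6 = 240.6 → 241
  → #49f5f1
9% shade:
  R: 28 + 0.09×(0−28) = 28 − 2.52 = 25.48 → 25
  G: 242 + 0.09×(0−242) = 242 − 21.78 = 220.22 → 220
  B: 237 + 0.09×(0−237) = 237 − 21.33 = 215.67 → 216
  → #19dcd8

#49f5f1, #19dcd8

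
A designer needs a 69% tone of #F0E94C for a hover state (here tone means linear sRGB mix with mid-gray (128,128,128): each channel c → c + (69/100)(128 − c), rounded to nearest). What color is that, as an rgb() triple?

#F0E94C is rgb(240, 233, 76).
A 69% tone moves each channel 69% toward 128:
  R: 240 + 0.69×(128−240) = 240 − 77.28 = 162.72 → 163
  G: 233 + 0.69×(128−233) = 233 − 72.45 = 160.55 → 161
  B: 76 + 35.88 = 111.88 → 112

rgb(163, 161, 112)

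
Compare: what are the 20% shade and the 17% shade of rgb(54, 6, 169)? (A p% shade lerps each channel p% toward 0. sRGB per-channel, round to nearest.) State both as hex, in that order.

20% shade:
  R: 54 − 10.8 = 43.2 → 43
  G: 6 + 0.2×(0−6) = 6 − 1.2 = 4.8 → 5
  B: 169 − 33.8 = 135.2 → 135
  → #2b0587
17% shade:
  R: 54 + 0.17×(0−54) = 54 − 9.18 = 44.82 → 45
  G: 6 − 1.02 = 4.98 → 5
  B: 169 − 28.73 = 140.27 → 140
  → #2d058c

#2b0587, #2d058c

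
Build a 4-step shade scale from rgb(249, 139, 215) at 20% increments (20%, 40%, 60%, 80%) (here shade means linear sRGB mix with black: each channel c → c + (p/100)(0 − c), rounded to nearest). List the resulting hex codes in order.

20%: (249 − 49.8 = 199.2→199, 139 − 27.8 = 111.2→111, 215 − 43 = 172→172) → #c76fac
40%: (249 − 99.6 = 149.4→149, 139 − 55.6 = 83.4→83, 215 − 86 = 129→129) → #955381
60%: (249 − 149.4 = 99.6→100, 139 − 83.4 = 55.6→56, 215 − 129 = 86→86) → #643856
80%: (249 − 199.2 = 49.8→50, 139 − 111.2 = 27.8→28, 215 − 172 = 43→43) → #321c2b

#c76fac, #955381, #643856, #321c2b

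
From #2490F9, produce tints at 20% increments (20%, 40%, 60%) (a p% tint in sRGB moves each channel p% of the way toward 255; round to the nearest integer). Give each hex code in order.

#2490F9 is rgb(36, 144, 249).
20%: (36 + 43.8 = 79.8→80, 144 + 22.2 = 166.2→166, 249 + 1.2 = 250.2→250) → #50A6FA
40%: (36 + 87.6 = 123.6→124, 144 + 44.4 = 188.4→188, 249 + 2.4 = 251.4→251) → #7CBCFB
60%: (36 + 131.4 = 167.4→167, 144 + 66.6 = 210.6→211, 249 + 3.6 = 252.6→253) → #A7D3FD

#50A6FA, #7CBCFB, #A7D3FD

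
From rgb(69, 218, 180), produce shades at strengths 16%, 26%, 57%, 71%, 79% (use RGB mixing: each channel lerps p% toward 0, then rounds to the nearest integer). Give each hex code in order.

#3AB797, #33A185, #1E5E4D, #143F34, #0E2E26

16%: (69 − 11.04 = 57.96→58, 218 − 34.88 = 183.12→183, 180 − 28.8 = 151.2→151) → #3AB797
26%: (69 − 17.94 = 51.06→51, 218 − 56.68 = 161.32→161, 180 − 46.8 = 133.2→133) → #33A185
57%: (69 − 39.33 = 29.67→30, 218 − 124.26 = 93.74→94, 180 − 102.6 = 77.4→77) → #1E5E4D
71%: (69 − 48.99 = 20.01→20, 218 − 154.78 = 63.22→63, 180 − 127.8 = 52.2→52) → #143F34
79%: (69 − 54.51 = 14.49→14, 218 − 172.22 = 45.78→46, 180 − 142.2 = 37.8→38) → #0E2E26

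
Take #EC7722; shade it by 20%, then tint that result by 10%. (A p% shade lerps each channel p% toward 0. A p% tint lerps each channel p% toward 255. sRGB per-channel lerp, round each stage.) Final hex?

#C46F32

#EC7722 is rgb(236, 119, 34).
A 20% shade moves each channel 20% toward 0:
  R: 236 − 47.2 = 188.8 → 189
  G: 119 − 23.8 = 95.2 → 95
  B: 34 − 6.8 = 27.2 → 27
After the shade: rgb(189, 95, 27) = #BD5F1B.
Lerp each channel 10% toward 255:
  R: 189 + 6.6 = 195.6 → 196
  G: 95 + 0.1×(255−95) = 95 + 16 = 111 → 111
  B: 27 + 0.1×(255−27) = 27 + 22.8 = 49.8 → 50
rgb(196, 111, 50) = #C46F32.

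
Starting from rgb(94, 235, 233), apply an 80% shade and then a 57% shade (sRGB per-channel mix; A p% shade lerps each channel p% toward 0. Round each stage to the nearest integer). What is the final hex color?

#081414

Lerp each channel 80% toward 0:
  R: 94 + 0.8×(0−94) = 94 − 75.2 = 18.8 → 19
  G: 235 + 0.8×(0−235) = 235 − 188 = 47 → 47
  B: 233 − 186.4 = 46.6 → 47
After the shade: rgb(19, 47, 47) = #132F2F.
Per channel, c → c + 0.57(0 − c):
  R: 19 − 10.83 = 8.17 → 8
  G: 47 − 26.79 = 20.21 → 20
  B: 47 − 26.79 = 20.21 → 20
rgb(8, 20, 20) = #081414.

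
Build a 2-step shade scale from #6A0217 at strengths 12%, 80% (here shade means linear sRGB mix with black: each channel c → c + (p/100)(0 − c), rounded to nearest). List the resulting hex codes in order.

#5D0214, #150005

#6A0217 is rgb(106, 2, 23).
12%: (106 − 12.72 = 93.28→93, 2→2, 23 − 2.76 = 20.24→20) → #5D0214
80%: (106 − 84.8 = 21.2→21, 2 − 1.6 = 0.4→0, 23 − 18.4 = 4.6→5) → #150005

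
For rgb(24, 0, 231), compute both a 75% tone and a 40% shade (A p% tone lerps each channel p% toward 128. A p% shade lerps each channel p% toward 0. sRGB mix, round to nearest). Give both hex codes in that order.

#66609A, #0E008B

75% tone:
  R: 24 + 0.75×(128−24) = 24 + 78 = 102 → 102
  G: 0 + 0.75×(128−0) = 0 + 96 = 96 → 96
  B: 231 + 0.75×(128−231) = 231 − 77.25 = 153.75 → 154
  → #66609A
40% shade:
  R: 24 + 0.4×(0−24) = 24 − 9.6 = 14.4 → 14
  G: 0 + 0.4×(0−0) = 0 + 0 = 0 → 0
  B: 231 + 0.4×(0−231) = 231 − 92.4 = 138.6 → 139
  → #0E008B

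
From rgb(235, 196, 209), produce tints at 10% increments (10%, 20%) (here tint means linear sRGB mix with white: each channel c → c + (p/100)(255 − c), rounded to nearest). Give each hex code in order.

10%: (235 + 2 = 237→237, 196 + 5.9 = 201.9→202, 209 + 4.6 = 213.6→214) → #EDCAD6
20%: (235 + 4 = 239→239, 196 + 11.8 = 207.8→208, 209 + 9.2 = 218.2→218) → #EFD0DA

#EDCAD6, #EFD0DA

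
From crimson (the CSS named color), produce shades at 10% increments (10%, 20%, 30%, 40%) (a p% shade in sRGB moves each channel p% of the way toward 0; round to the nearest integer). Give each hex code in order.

#c61236, #b01030, #9a0e2a, #840c24

CSS crimson is rgb(220, 20, 60).
10%: (220 − 22 = 198→198, 20 − 2 = 18→18, 60 − 6 = 54→54) → #c61236
20%: (220 − 44 = 176→176, 20 − 4 = 16→16, 60 − 12 = 48→48) → #b01030
30%: (220 − 66 = 154→154, 20 − 6 = 14→14, 60 − 18 = 42→42) → #9a0e2a
40%: (220 − 88 = 132→132, 20 − 8 = 12→12, 60 − 24 = 36→36) → #840c24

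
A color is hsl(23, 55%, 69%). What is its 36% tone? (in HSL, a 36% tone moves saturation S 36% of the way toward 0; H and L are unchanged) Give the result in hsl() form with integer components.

hsl(23, 35%, 69%)

S moves 36% from 55 toward 0: 55 − 19.8 = 35.2 → 35.
H and L are unchanged.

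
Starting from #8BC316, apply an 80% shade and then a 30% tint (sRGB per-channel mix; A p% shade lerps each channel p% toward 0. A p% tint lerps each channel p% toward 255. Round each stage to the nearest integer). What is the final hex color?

#60684F

#8BC316 is rgb(139, 195, 22).
Per channel, c → c + 0.8(0 − c):
  R: 139 + 0.8×(0−139) = 139 − 111.2 = 27.8 → 28
  G: 195 − 156 = 39 → 39
  B: 22 + 0.8×(0−22) = 22 − 17.6 = 4.4 → 4
After the shade: rgb(28, 39, 4) = #1C2704.
A 30% tint moves each channel 30% toward 255:
  R: 28 + 0.3×(255−28) = 28 + 68.1 = 96.1 → 96
  G: 39 + 0.3×(255−39) = 39 + 64.8 = 103.8 → 104
  B: 4 + 0.3×(255−4) = 4 + 75.3 = 79.3 → 79
rgb(96, 104, 79) = #60684F.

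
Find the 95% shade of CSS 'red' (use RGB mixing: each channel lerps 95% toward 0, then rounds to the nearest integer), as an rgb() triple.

CSS red is rgb(255, 0, 0).
A 95% shade moves each channel 95% toward 0:
  R: 255 − 242.25 = 12.75 → 13
  G: 0 + 0.95×(0−0) = 0 + 0 = 0 → 0
  B: 0 + 0.95×(0−0) = 0 + 0 = 0 → 0

rgb(13, 0, 0)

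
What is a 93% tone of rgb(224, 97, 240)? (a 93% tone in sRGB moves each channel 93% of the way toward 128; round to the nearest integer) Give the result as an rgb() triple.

Lerp each channel 93% toward 128:
  R: 224 − 89.28 = 134.72 → 135
  G: 97 + 0.93×(128−97) = 97 + 28.83 = 125.83 → 126
  B: 240 + 0.93×(128−240) = 240 − 104.16 = 135.84 → 136

rgb(135, 126, 136)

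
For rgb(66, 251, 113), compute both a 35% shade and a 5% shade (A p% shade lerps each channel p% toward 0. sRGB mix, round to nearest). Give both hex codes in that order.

35% shade:
  R: 66 + 0.35×(0−66) = 66 − 23.1 = 42.9 → 43
  G: 251 + 0.35×(0−251) = 251 − 87.85 = 163.15 → 163
  B: 113 + 0.35×(0−113) = 113 − 39.55 = 73.45 → 73
  → #2BA349
5% shade:
  R: 66 + 0.05×(0−66) = 66 − 3.3 = 62.7 → 63
  G: 251 + 0.05×(0−251) = 251 − 12.55 = 238.45 → 238
  B: 113 + 0.05×(0−113) = 113 − 5.65 = 107.35 → 107
  → #3FEE6B

#2BA349, #3FEE6B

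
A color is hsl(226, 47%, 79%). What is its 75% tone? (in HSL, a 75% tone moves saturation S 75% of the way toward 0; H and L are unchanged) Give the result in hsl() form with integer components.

hsl(226, 12%, 79%)

S moves 75% from 47 toward 0: 47 − 35.25 = 11.75 → 12.
H and L are unchanged.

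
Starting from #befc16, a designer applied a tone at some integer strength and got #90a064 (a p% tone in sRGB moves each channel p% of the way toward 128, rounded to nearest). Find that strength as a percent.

74%

#befc16 is rgb(190, 252, 22); #90a064 is rgb(144, 160, 100).
On the G channel (widest range): 160 ≈ 252 + (p/100)(128 − 252), so p ≈ 100×(160 − 252)/(128 − 252) = -9200/-124 = 74.19.
p = 74 reproduces all three channels after rounding.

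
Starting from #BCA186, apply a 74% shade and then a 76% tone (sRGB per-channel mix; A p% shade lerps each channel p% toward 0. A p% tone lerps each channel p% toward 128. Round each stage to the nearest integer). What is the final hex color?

#BCA186 is rgb(188, 161, 134).
A 74% shade moves each channel 74% toward 0:
  R: 188 + 0.74×(0−188) = 188 − 139.12 = 48.88 → 49
  G: 161 + 0.74×(0−161) = 161 − 119.14 = 41.86 → 42
  B: 134 − 99.16 = 34.84 → 35
After the shade: rgb(49, 42, 35) = #312A23.
Lerp each channel 76% toward 128:
  R: 49 + 0.76×(128−49) = 49 + 60.04 = 109.04 → 109
  G: 42 + 0.76×(128−42) = 42 + 65.36 = 107.36 → 107
  B: 35 + 0.76×(128−35) = 35 + 70.68 = 105.68 → 106
rgb(109, 107, 106) = #6D6B6A.

#6D6B6A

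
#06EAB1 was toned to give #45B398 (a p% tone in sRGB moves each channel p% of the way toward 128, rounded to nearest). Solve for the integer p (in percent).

52%

#06EAB1 is rgb(6, 234, 177); #45B398 is rgb(69, 179, 152).
On the R channel (widest range): 69 ≈ 6 + (p/100)(128 − 6), so p ≈ 100×(69 − 6)/(128 − 6) = 6300/122 = 51.64.
p = 52 reproduces all three channels after rounding.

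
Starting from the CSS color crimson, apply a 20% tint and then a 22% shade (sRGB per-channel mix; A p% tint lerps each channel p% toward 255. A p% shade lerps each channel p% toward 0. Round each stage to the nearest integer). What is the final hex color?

CSS crimson is rgb(220, 20, 60).
A 20% tint moves each channel 20% toward 255:
  R: 220 + 0.2×(255−220) = 220 + 7 = 227 → 227
  G: 20 + 0.2×(255−20) = 20 + 47 = 67 → 67
  B: 60 + 39 = 99 → 99
After the tint: rgb(227, 67, 99) = #E34363.
Lerp each channel 22% toward 0:
  R: 227 + 0.22×(0−227) = 227 − 49.94 = 177.06 → 177
  G: 67 − 14.74 = 52.26 → 52
  B: 99 − 21.78 = 77.22 → 77
rgb(177, 52, 77) = #B1344D.

#B1344D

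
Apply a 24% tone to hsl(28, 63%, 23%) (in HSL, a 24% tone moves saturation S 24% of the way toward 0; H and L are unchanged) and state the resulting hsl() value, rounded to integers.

hsl(28, 48%, 23%)

S moves 24% from 63 toward 0: 63 − 15.12 = 47.88 → 48.
H and L are unchanged.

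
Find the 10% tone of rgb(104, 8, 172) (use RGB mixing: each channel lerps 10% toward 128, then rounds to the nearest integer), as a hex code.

#6A14A8

Lerp each channel 10% toward 128:
  R: 104 + 0.1×(128−104) = 104 + 2.4 = 106.4 → 106
  G: 8 + 0.1×(128−8) = 8 + 12 = 20 → 20
  B: 172 + 0.1×(128−172) = 172 − 4.4 = 167.6 → 168
rgb(106, 20, 168) = #6A14A8.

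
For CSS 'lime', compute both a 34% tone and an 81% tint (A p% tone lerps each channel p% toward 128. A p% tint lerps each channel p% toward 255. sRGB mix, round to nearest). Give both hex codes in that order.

#2CD42C, #CFFFCF

CSS lime is rgb(0, 255, 0).
34% tone:
  R: 0 + 0.34×(128−0) = 0 + 43.52 = 43.52 → 44
  G: 255 − 43.18 = 211.82 → 212
  B: 0 + 0.34×(128−0) = 0 + 43.52 = 43.52 → 44
  → #2CD42C
81% tint:
  R: 0 + 0.81×(255−0) = 0 + 206.55 = 206.55 → 207
  G: 255 + 0.81×(255−255) = 255 + 0 = 255 → 255
  B: 0 + 206.55 = 206.55 → 207
  → #CFFFCF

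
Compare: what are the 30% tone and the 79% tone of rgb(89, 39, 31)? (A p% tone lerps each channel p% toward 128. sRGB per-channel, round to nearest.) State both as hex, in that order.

#65423C, #786D6C

30% tone:
  R: 89 + 11.7 = 100.7 → 101
  G: 39 + 26.7 = 65.7 → 66
  B: 31 + 29.1 = 60.1 → 60
  → #65423C
79% tone:
  R: 89 + 0.79×(128−89) = 89 + 30.81 = 119.81 → 120
  G: 39 + 70.31 = 109.31 → 109
  B: 31 + 0.79×(128−31) = 31 + 76.63 = 107.63 → 108
  → #786D6C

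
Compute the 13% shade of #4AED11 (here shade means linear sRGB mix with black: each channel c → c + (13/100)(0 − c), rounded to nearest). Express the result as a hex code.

#4AED11 is rgb(74, 237, 17).
Per channel, c → c + 0.13(0 − c):
  R: 74 − 9.62 = 64.38 → 64
  G: 237 − 30.81 = 206.19 → 206
  B: 17 + 0.13×(0−17) = 17 − 2.21 = 14.79 → 15
rgb(64, 206, 15) = #40CE0F.

#40CE0F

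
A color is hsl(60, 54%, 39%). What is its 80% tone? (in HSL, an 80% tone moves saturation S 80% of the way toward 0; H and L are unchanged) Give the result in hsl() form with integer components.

S moves 80% from 54 toward 0: 54 − 43.2 = 10.8 → 11.
H and L are unchanged.

hsl(60, 11%, 39%)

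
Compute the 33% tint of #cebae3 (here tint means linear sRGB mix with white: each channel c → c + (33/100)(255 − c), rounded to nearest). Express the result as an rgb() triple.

rgb(222, 209, 236)

#cebae3 is rgb(206, 186, 227).
A 33% tint moves each channel 33% toward 255:
  R: 206 + 0.33×(255−206) = 206 + 16.17 = 222.17 → 222
  G: 186 + 0.33×(255−186) = 186 + 22.77 = 208.77 → 209
  B: 227 + 0.33×(255−227) = 227 + 9.24 = 236.24 → 236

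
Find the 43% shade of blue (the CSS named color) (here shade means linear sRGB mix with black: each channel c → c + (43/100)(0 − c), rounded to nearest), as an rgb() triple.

CSS blue is rgb(0, 0, 255).
A 43% shade moves each channel 43% toward 0:
  R: 0 + 0.43×(0−0) = 0 + 0 = 0 → 0
  G: 0 + 0 = 0 → 0
  B: 255 + 0.43×(0−255) = 255 − 109.65 = 145.35 → 145

rgb(0, 0, 145)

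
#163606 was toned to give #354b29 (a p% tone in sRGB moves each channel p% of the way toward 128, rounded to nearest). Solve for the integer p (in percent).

#163606 is rgb(22, 54, 6); #354b29 is rgb(53, 75, 41).
On the B channel (widest range): 41 ≈ 6 + (p/100)(128 − 6), so p ≈ 100×(41 − 6)/(128 − 6) = 3500/122 = 28.69.
p = 29 reproduces all three channels after rounding.

29%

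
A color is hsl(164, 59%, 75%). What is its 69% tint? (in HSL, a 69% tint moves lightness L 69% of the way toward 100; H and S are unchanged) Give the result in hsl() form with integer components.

L moves 69% from 75 toward 100: 75 + 17.25 = 92.25 → 92.
H and S are unchanged.

hsl(164, 59%, 92%)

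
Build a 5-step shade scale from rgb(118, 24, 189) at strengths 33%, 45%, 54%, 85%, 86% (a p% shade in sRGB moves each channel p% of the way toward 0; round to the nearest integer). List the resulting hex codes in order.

33%: (118 − 38.94 = 79.06→79, 24 − 7.92 = 16.08→16, 189 − 62.37 = 126.63→127) → #4F107F
45%: (118 − 53.1 = 64.9→65, 24 − 10.8 = 13.2→13, 189 − 85.05 = 103.95→104) → #410D68
54%: (118 − 63.72 = 54.28→54, 24 − 12.96 = 11.04→11, 189 − 102.06 = 86.94→87) → #360B57
85%: (118 − 100.3 = 17.7→18, 24 − 20.4 = 3.6→4, 189 − 160.65 = 28.35→28) → #12041C
86%: (118 − 101.48 = 16.52→17, 24 − 20.64 = 3.36→3, 189 − 162.54 = 26.46→26) → #11031A

#4F107F, #410D68, #360B57, #12041C, #11031A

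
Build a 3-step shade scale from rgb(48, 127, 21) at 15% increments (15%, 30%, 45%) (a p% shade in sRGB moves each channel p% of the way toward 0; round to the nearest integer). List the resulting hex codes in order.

15%: (48 − 7.2 = 40.8→41, 127 − 19.05 = 107.95→108, 21 − 3.15 = 17.85→18) → #296c12
30%: (48 − 14.4 = 33.6→34, 127 − 38.1 = 88.9→89, 21 − 6.3 = 14.7→15) → #22590f
45%: (48 − 21.6 = 26.4→26, 127 − 57.15 = 69.85→70, 21 − 9.45 = 11.55→12) → #1a460c

#296c12, #22590f, #1a460c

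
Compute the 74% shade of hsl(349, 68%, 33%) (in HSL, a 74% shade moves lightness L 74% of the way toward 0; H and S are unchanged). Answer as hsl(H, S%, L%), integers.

L moves 74% from 33 toward 0: 33 − 24.42 = 8.58 → 9.
H and S are unchanged.

hsl(349, 68%, 9%)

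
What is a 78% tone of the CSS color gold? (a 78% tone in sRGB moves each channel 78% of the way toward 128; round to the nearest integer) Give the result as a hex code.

#9C9364

CSS gold is rgb(255, 215, 0).
A 78% tone moves each channel 78% toward 128:
  R: 255 + 0.78×(128−255) = 255 − 99.06 = 155.94 → 156
  G: 215 + 0.78×(128−215) = 215 − 67.86 = 147.14 → 147
  B: 0 + 0.78×(128−0) = 0 + 99.84 = 99.84 → 100
rgb(156, 147, 100) = #9C9364.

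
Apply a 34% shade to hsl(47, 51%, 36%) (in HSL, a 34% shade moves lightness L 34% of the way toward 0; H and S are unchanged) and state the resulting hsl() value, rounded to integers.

L moves 34% from 36 toward 0: 36 − 12.24 = 23.76 → 24.
H and S are unchanged.

hsl(47, 51%, 24%)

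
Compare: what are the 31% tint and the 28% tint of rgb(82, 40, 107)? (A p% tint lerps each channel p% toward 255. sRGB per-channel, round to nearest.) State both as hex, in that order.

31% tint:
  R: 82 + 0.31×(255−82) = 82 + 53.63 = 135.63 → 136
  G: 40 + 66.65 = 106.65 → 107
  B: 107 + 0.31×(255−107) = 107 + 45.88 = 152.88 → 153
  → #886B99
28% tint:
  R: 82 + 0.28×(255−82) = 82 + 48.44 = 130.44 → 130
  G: 40 + 60.2 = 100.2 → 100
  B: 107 + 0.28×(255−107) = 107 + 41.44 = 148.44 → 148
  → #826494

#886B99, #826494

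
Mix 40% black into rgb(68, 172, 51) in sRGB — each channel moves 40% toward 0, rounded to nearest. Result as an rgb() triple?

Lerp each channel 40% toward 0:
  R: 68 + 0.4×(0−68) = 68 − 27.2 = 40.8 → 41
  G: 172 − 68.8 = 103.2 → 103
  B: 51 + 0.4×(0−51) = 51 − 20.4 = 30.6 → 31

rgb(41, 103, 31)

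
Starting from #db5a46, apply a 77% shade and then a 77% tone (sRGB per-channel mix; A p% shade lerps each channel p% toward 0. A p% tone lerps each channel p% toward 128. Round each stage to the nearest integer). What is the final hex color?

#db5a46 is rgb(219, 90, 70).
Per channel, c → c + 0.77(0 − c):
  R: 219 − 168.63 = 50.37 → 50
  G: 90 − 69.3 = 20.7 → 21
  B: 70 − 53.9 = 16.1 → 16
After the shade: rgb(50, 21, 16) = #321510.
Per channel, c → c + 0.77(128 − c):
  R: 50 + 0.77×(128−50) = 50 + 60.06 = 110.06 → 110
  G: 21 + 0.77×(128−21) = 21 + 82.39 = 103.39 → 103
  B: 16 + 0.77×(128−16) = 16 + 86.24 = 102.24 → 102
rgb(110, 103, 102) = #6e6766.

#6e6766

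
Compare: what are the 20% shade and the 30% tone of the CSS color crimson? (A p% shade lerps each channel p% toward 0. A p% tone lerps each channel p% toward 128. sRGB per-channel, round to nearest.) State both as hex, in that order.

CSS crimson is rgb(220, 20, 60).
20% shade:
  R: 220 − 44 = 176 → 176
  G: 20 + 0.2×(0−20) = 20 − 4 = 16 → 16
  B: 60 + 0.2×(0−60) = 60 − 12 = 48 → 48
  → #b01030
30% tone:
  R: 220 + 0.3×(128−220) = 220 − 27.6 = 192.4 → 192
  G: 20 + 0.3×(128−20) = 20 + 32.4 = 52.4 → 52
  B: 60 + 20.4 = 80.4 → 80
  → #c03450

#b01030, #c03450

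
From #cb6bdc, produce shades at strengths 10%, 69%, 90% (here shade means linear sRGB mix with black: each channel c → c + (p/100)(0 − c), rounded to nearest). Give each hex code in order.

#cb6bdc is rgb(203, 107, 220).
10%: (203 − 20.3 = 182.7→183, 107 − 10.7 = 96.3→96, 220 − 22 = 198→198) → #b760c6
69%: (203 − 140.07 = 62.93→63, 107 − 73.83 = 33.17→33, 220 − 151.8 = 68.2→68) → #3f2144
90%: (203 − 182.7 = 20.3→20, 107 − 96.3 = 10.7→11, 220 − 198 = 22→22) → #140b16

#b760c6, #3f2144, #140b16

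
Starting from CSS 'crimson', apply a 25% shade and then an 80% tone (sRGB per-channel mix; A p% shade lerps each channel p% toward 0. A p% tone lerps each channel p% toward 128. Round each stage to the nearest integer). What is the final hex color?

#87696F

CSS crimson is rgb(220, 20, 60).
Per channel, c → c + 0.25(0 − c):
  R: 220 + 0.25×(0−220) = 220 − 55 = 165 → 165
  G: 20 − 5 = 15 → 15
  B: 60 + 0.25×(0−60) = 60 − 15 = 45 → 45
After the shade: rgb(165, 15, 45) = #A50F2D.
An 80% tone moves each channel 80% toward 128:
  R: 165 + 0.8×(128−165) = 165 − 29.6 = 135.4 → 135
  G: 15 + 0.8×(128−15) = 15 + 90.4 = 105.4 → 105
  B: 45 + 66.4 = 111.4 → 111
rgb(135, 105, 111) = #87696F.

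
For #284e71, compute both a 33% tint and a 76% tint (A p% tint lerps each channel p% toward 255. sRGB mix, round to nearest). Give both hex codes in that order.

#6f88a0, #cbd5dd

#284e71 is rgb(40, 78, 113).
33% tint:
  R: 40 + 0.33×(255−40) = 40 + 70.95 = 110.95 → 111
  G: 78 + 0.33×(255−78) = 78 + 58.41 = 136.41 → 136
  B: 113 + 0.33×(255−113) = 113 + 46.86 = 159.86 → 160
  → #6f88a0
76% tint:
  R: 40 + 0.76×(255−40) = 40 + 163.4 = 203.4 → 203
  G: 78 + 0.76×(255−78) = 78 + 134.52 = 212.52 → 213
  B: 113 + 0.76×(255−113) = 113 + 107.92 = 220.92 → 221
  → #cbd5dd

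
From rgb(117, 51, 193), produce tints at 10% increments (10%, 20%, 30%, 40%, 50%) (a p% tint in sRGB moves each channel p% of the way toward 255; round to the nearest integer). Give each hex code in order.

#8347C7, #915CCD, #9E70D4, #AC85DA, #BA99E0

10%: (117 + 13.8 = 130.8→131, 51 + 20.4 = 71.4→71, 193 + 6.2 = 199.2→199) → #8347C7
20%: (117 + 27.6 = 144.6→145, 51 + 40.8 = 91.8→92, 193 + 12.4 = 205.4→205) → #915CCD
30%: (117 + 41.4 = 158.4→158, 51 + 61.2 = 112.2→112, 193 + 18.6 = 211.6→212) → #9E70D4
40%: (117 + 55.2 = 172.2→172, 51 + 81.6 = 132.6→133, 193 + 24.8 = 217.8→218) → #AC85DA
50%: (117 + 69 = 186→186, 51 + 102 = 153→153, 193 + 31 = 224→224) → #BA99E0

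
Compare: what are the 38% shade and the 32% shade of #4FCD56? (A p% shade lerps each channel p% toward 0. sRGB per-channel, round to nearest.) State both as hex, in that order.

#317F35, #368B3A

#4FCD56 is rgb(79, 205, 86).
38% shade:
  R: 79 + 0.38×(0−79) = 79 − 30.02 = 48.98 → 49
  G: 205 + 0.38×(0−205) = 205 − 77.9 = 127.1 → 127
  B: 86 + 0.38×(0−86) = 86 − 32.68 = 53.32 → 53
  → #317F35
32% shade:
  R: 79 − 25.28 = 53.72 → 54
  G: 205 − 65.6 = 139.4 → 139
  B: 86 + 0.32×(0−86) = 86 − 27.52 = 58.48 → 58
  → #368B3A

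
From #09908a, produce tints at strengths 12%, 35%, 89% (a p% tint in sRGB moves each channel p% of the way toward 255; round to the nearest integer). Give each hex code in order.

#279d98, #5fb7b3, #e4f3f2

#09908a is rgb(9, 144, 138).
12%: (9 + 29.52 = 38.52→39, 144 + 13.32 = 157.32→157, 138 + 14.04 = 152.04→152) → #279d98
35%: (9 + 86.1 = 95.1→95, 144 + 38.85 = 182.85→183, 138 + 40.95 = 178.95→179) → #5fb7b3
89%: (9 + 218.94 = 227.94→228, 144 + 98.79 = 242.79→243, 138 + 104.13 = 242.13→242) → #e4f3f2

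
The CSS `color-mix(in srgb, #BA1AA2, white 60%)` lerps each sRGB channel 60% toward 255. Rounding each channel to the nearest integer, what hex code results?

#BA1AA2 is rgb(186, 26, 162).
Lerp each channel 60% toward 255:
  R: 186 + 41.4 = 227.4 → 227
  G: 26 + 0.6×(255−26) = 26 + 137.4 = 163.4 → 163
  B: 162 + 0.6×(255−162) = 162 + 55.8 = 217.8 → 218
rgb(227, 163, 218) = #E3A3DA.

#E3A3DA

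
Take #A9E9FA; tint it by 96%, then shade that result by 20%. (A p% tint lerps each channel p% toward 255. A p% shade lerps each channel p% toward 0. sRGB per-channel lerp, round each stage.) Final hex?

#CACBCC

#A9E9FA is rgb(169, 233, 250).
A 96% tint moves each channel 96% toward 255:
  R: 169 + 82.56 = 251.56 → 252
  G: 233 + 0.96×(255−233) = 233 + 21.12 = 254.12 → 254
  B: 250 + 4.8 = 254.8 → 255
After the tint: rgb(252, 254, 255) = #FCFEFF.
Per channel, c → c + 0.2(0 − c):
  R: 252 + 0.2×(0−252) = 252 − 50.4 = 201.6 → 202
  G: 254 − 50.8 = 203.2 → 203
  B: 255 − 51 = 204 → 204
rgb(202, 203, 204) = #CACBCC.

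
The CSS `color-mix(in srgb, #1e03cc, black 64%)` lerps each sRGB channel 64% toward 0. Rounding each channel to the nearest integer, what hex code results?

#1e03cc is rgb(30, 3, 204).
A 64% shade moves each channel 64% toward 0:
  R: 30 − 19.2 = 10.8 → 11
  G: 3 + 0.64×(0−3) = 3 − 1.92 = 1.08 → 1
  B: 204 − 130.56 = 73.44 → 73
rgb(11, 1, 73) = #0b0149.

#0b0149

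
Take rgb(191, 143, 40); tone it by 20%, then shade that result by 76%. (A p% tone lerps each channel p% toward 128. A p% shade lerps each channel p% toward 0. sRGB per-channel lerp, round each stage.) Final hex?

A 20% tone moves each channel 20% toward 128:
  R: 191 + 0.2×(128−191) = 191 − 12.6 = 178.4 → 178
  G: 143 + 0.2×(128−143) = 143 − 3 = 140 → 140
  B: 40 + 17.6 = 57.6 → 58
After the tone: rgb(178, 140, 58) = #b28c3a.
Lerp each channel 76% toward 0:
  R: 178 + 0.76×(0−178) = 178 − 135.28 = 42.72 → 43
  G: 140 − 106.4 = 33.6 → 34
  B: 58 + 0.76×(0−58) = 58 − 44.08 = 13.92 → 14
rgb(43, 34, 14) = #2b220e.

#2b220e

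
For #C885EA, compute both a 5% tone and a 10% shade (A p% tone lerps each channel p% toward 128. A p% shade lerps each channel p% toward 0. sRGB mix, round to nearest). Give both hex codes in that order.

#C885EA is rgb(200, 133, 234).
5% tone:
  R: 200 − 3.6 = 196.4 → 196
  G: 133 − 0.25 = 132.75 → 133
  B: 234 + 0.05×(128−234) = 234 − 5.3 = 228.7 → 229
  → #C485E5
10% shade:
  R: 200 − 20 = 180 → 180
  G: 133 − 13.3 = 119.7 → 120
  B: 234 − 23.4 = 210.6 → 211
  → #B478D3

#C485E5, #B478D3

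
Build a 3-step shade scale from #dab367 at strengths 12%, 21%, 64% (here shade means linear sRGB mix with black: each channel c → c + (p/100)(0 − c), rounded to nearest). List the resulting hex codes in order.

#c09e5b, #ac8d51, #4e4025

#dab367 is rgb(218, 179, 103).
12%: (218 − 26.16 = 191.84→192, 179 − 21.48 = 157.52→158, 103 − 12.36 = 90.64→91) → #c09e5b
21%: (218 − 45.78 = 172.22→172, 179 − 37.59 = 141.41→141, 103 − 21.63 = 81.37→81) → #ac8d51
64%: (218 − 139.52 = 78.48→78, 179 − 114.56 = 64.44→64, 103 − 65.92 = 37.08→37) → #4e4025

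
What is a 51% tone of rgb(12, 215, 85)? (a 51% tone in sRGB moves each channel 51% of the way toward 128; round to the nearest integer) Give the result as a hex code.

#47AB6B

Lerp each channel 51% toward 128:
  R: 12 + 0.51×(128−12) = 12 + 59.16 = 71.16 → 71
  G: 215 − 44.37 = 170.63 → 171
  B: 85 + 0.51×(128−85) = 85 + 21.93 = 106.93 → 107
rgb(71, 171, 107) = #47AB6B.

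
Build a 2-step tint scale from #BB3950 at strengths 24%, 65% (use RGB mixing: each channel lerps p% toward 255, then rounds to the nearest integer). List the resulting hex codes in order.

#BB3950 is rgb(187, 57, 80).
24%: (187 + 16.32 = 203.32→203, 57 + 47.52 = 104.52→105, 80 + 42 = 122→122) → #CB697A
65%: (187 + 44.2 = 231.2→231, 57 + 128.7 = 185.7→186, 80 + 113.75 = 193.75→194) → #E7BAC2

#CB697A, #E7BAC2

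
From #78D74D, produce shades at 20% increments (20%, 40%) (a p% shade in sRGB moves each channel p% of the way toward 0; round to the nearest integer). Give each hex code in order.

#78D74D is rgb(120, 215, 77).
20%: (120 − 24 = 96→96, 215 − 43 = 172→172, 77 − 15.4 = 61.6→62) → #60AC3E
40%: (120 − 48 = 72→72, 215 − 86 = 129→129, 77 − 30.8 = 46.2→46) → #48812E

#60AC3E, #48812E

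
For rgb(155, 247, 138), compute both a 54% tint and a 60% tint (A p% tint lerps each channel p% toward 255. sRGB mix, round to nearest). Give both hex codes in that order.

#d1fbc9, #d7fcd0

54% tint:
  R: 155 + 0.54×(255−155) = 155 + 54 = 209 → 209
  G: 247 + 0.54×(255−247) = 247 + 4.32 = 251.32 → 251
  B: 138 + 0.54×(255−138) = 138 + 63.18 = 201.18 → 201
  → #d1fbc9
60% tint:
  R: 155 + 60 = 215 → 215
  G: 247 + 0.6×(255−247) = 247 + 4.8 = 251.8 → 252
  B: 138 + 0.6×(255−138) = 138 + 70.2 = 208.2 → 208
  → #d7fcd0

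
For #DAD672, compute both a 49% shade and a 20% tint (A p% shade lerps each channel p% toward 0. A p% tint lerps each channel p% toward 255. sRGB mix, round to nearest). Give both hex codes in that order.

#DAD672 is rgb(218, 214, 114).
49% shade:
  R: 218 − 106.82 = 111.18 → 111
  G: 214 + 0.49×(0−214) = 214 − 104.86 = 109.14 → 109
  B: 114 − 55.86 = 58.14 → 58
  → #6F6D3A
20% tint:
  R: 218 + 0.2×(255−218) = 218 + 7.4 = 225.4 → 225
  G: 214 + 0.2×(255−214) = 214 + 8.2 = 222.2 → 222
  B: 114 + 28.2 = 142.2 → 142
  → #E1DE8E

#6F6D3A, #E1DE8E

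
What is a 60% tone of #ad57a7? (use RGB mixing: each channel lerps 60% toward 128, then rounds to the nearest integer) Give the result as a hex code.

#927090

#ad57a7 is rgb(173, 87, 167).
Per channel, c → c + 0.6(128 − c):
  R: 173 − 27 = 146 → 146
  G: 87 + 0.6×(128−87) = 87 + 24.6 = 111.6 → 112
  B: 167 + 0.6×(128−167) = 167 − 23.4 = 143.6 → 144
rgb(146, 112, 144) = #927090.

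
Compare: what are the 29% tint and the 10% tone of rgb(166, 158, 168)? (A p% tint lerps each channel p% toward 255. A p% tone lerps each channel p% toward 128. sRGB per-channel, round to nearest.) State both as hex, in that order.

29% tint:
  R: 166 + 25.81 = 191.81 → 192
  G: 158 + 28.13 = 186.13 → 186
  B: 168 + 25.23 = 193.23 → 193
  → #C0BAC1
10% tone:
  R: 166 + 0.1×(128−166) = 166 − 3.8 = 162.2 → 162
  G: 158 + 0.1×(128−158) = 158 − 3 = 155 → 155
  B: 168 − 4 = 164 → 164
  → #A29BA4

#C0BAC1, #A29BA4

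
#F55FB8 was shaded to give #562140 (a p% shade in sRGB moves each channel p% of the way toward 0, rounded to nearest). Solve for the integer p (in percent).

65%

#F55FB8 is rgb(245, 95, 184); #562140 is rgb(86, 33, 64).
On the R channel (widest range): 86 ≈ 245 + (p/100)(0 − 245), so p ≈ 100×(86 − 245)/(0 − 245) = -15900/-245 = 64.90.
p = 65 reproduces all three channels after rounding.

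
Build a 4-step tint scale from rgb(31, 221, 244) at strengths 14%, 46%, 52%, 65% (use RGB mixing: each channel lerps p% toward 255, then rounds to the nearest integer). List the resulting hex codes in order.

14%: (31 + 31.36 = 62.36→62, 221 + 4.76 = 225.76→226, 244 + 1.54 = 245.54→246) → #3EE2F6
46%: (31 + 103.04 = 134.04→134, 221 + 15.64 = 236.64→237, 244 + 5.06 = 249.06→249) → #86EDF9
52%: (31 + 116.48 = 147.48→147, 221 + 17.68 = 238.68→239, 244 + 5.72 = 249.72→250) → #93EFFA
65%: (31 + 145.6 = 176.6→177, 221 + 22.1 = 243.1→243, 244 + 7.15 = 251.15→251) → #B1F3FB

#3EE2F6, #86EDF9, #93EFFA, #B1F3FB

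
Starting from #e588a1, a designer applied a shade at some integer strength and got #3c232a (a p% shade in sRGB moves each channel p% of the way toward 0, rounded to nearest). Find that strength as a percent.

74%

#e588a1 is rgb(229, 136, 161); #3c232a is rgb(60, 35, 42).
On the R channel (widest range): 60 ≈ 229 + (p/100)(0 − 229), so p ≈ 100×(60 − 229)/(0 − 229) = -16900/-229 = 73.80.
p = 74 reproduces all three channels after rounding.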